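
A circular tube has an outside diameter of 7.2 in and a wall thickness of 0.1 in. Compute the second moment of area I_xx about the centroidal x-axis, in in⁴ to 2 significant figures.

Split into non-overlapping primitives; take the origin at the lower-left of the bounding box.
Outer circle: ⌀7.2, A = 40.72 in², y = 3.6 in, Ī = 131.9 in⁴.
Bore (subtracted): ⌀7, A = 38.48 in², y = 3.6 in, Ī = 117.9 in⁴.
By symmetry the centroid is at mid-height, ȳ = 3.6 in.
All pieces are centred on the centroidal x-axis, so I = ΣĪ (holes subtracted) = 14.06 in⁴.

I_xx ≈ 14 in⁴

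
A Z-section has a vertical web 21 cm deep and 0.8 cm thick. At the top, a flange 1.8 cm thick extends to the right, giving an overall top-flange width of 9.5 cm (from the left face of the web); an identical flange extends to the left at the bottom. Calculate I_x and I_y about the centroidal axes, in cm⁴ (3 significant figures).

Decompose the section into non-overlapping parts with the origin at the bottom-left of its bounding rectangle.
Web: 0.8 × 21, A = 16.8 cm², y = 10.5 cm, Ī = 617.4 cm⁴.
Top flange (beyond web): 8.7 × 1.8, A = 15.66 cm², y = 20.1 cm, Ī = 4.2282 cm⁴.
Bottom flange (beyond web): 8.7 × 1.8, A = 15.66 cm², y = 0.9 cm, Ī = 4.2282 cm⁴.
Centroid: ȳ = ΣA·y / ΣA = 10.5 cm.
Transfer each piece to the centroidal x-axis using Ī + A·d² with d = y − 10.5:
  web: d = 0 cm → contributes +617.4 cm⁴
  top flange (beyond web): d = 9.6 cm → contributes +1447.5 cm⁴
  bottom flange (beyond web): d = -9.6 cm → contributes +1447.5 cm⁴
Total I = 3512.3 cm⁴.
For the y-axis: x̄ = 9.1 cm.
Repeating about the centroidal y-axis gives I_y = 905.1 cm⁴.

I_x ≈ 3510 cm⁴, I_y ≈ 905 cm⁴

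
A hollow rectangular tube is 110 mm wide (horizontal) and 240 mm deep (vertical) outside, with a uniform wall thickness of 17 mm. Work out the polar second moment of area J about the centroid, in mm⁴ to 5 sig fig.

J ≈ 9.0439 × 10⁷ mm⁴

Treat the section as a set of non-overlapping primitives; coordinates are from the bounding-box lower-left.
Outer rectangle: 110 × 240, A = 26 400 mm², y = 120 mm, Ī = 126 720 000 mm⁴.
Inner void (subtracted): 76 × 206, A = 15 656 mm², y = 120 mm, Ī = 55 364 835 mm⁴.
By symmetry the centroid is at mid-height, ȳ = 120 mm.
All pieces are centred on the centroidal x-axis, so I = ΣĪ (holes subtracted) = 71 355 165 mm⁴.
Repeating about the centroidal y-axis gives I_y = 19 084 245 mm⁴.
Polar second moment: J = I_x + I_y = 90 439 411 mm⁴.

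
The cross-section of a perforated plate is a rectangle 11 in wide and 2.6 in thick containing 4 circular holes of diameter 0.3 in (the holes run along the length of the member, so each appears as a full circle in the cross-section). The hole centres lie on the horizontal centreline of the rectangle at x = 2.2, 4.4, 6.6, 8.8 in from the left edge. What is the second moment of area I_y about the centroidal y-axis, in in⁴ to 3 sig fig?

I_y ≈ 287 in⁴

Decompose the section into non-overlapping parts with the origin at the bottom-left of its bounding rectangle.
Plate: 11 × 2.6, A = 28.6 in², x = 5.5 in, Ī = 288.38 in⁴.
Hole 1 (subtracted): ⌀0.3, A = 0.070686 in², x = 2.2 in, Ī = 0.00039761 in⁴.
Hole 2 (subtracted): ⌀0.3, A = 0.070686 in², x = 4.4 in, Ī = 0.00039761 in⁴.
Hole 3 (subtracted): ⌀0.3, A = 0.070686 in², x = 6.6 in, Ī = 0.00039761 in⁴.
Hole 4 (subtracted): ⌀0.3, A = 0.070686 in², x = 8.8 in, Ī = 0.00039761 in⁴.
By symmetry the centroid is at mid-width, x̄ = 5.5 in.
Transfer each piece to the centroidal y-axis using Ī + A·d² with d = x − 5.5:
  plate: d = 0 in → contributes +288.38 in⁴
  hole 1: d = -3.3 in → contributes −0.77017 in⁴
  hole 2: d = -1.1 in → contributes −0.085927 in⁴
  hole 3: d = 1.1 in → contributes −0.085927 in⁴
  hole 4: d = 3.3 in → contributes −0.77017 in⁴
Total I = 286.67 in⁴.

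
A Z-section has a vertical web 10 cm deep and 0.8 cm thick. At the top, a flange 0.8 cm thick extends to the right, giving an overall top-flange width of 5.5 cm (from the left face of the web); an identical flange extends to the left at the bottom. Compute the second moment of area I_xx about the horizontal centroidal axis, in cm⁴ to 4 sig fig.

Split into non-overlapping primitives; take the origin at the lower-left of the bounding box.
Web: 0.8 × 10, A = 8 cm², y = 5 cm, Ī = 66.6667 cm⁴.
Top flange (beyond web): 4.7 × 0.8, A = 3.76 cm², y = 9.6 cm, Ī = 0.200533 cm⁴.
Bottom flange (beyond web): 4.7 × 0.8, A = 3.76 cm², y = 0.4 cm, Ī = 0.200533 cm⁴.
Centroid: ȳ = ΣA·y / ΣA = 5 cm.
Transfer each piece to the horizontal centroidal axis using Ī + A·d² with d = y − 5:
  web: d = 0 cm → contributes +66.6667 cm⁴
  top flange (beyond web): d = 4.6 cm → contributes +79.7621 cm⁴
  bottom flange (beyond web): d = -4.6 cm → contributes +79.7621 cm⁴
Total I = 226.191 cm⁴.

I_xx ≈ 226.2 cm⁴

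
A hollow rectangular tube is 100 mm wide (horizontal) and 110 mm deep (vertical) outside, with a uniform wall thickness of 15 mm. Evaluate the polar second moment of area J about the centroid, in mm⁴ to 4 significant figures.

Decompose the section into non-overlapping parts with the origin at the bottom-left of its bounding rectangle.
Outer rectangle: 100 × 110, A = 11 000 mm², y = 55 mm, Ī = 11 091 667 mm⁴.
Inner void (subtracted): 70 × 80, A = 5 600 mm², y = 55 mm, Ī = 2 986 667 mm⁴.
By symmetry the centroid is at mid-height, ȳ = 55 mm.
All pieces are centred on the centroidal x-axis, so I = ΣĪ (holes subtracted) = 8 105 000 mm⁴.
Repeating about the centroidal y-axis gives I_y = 6 880 000 mm⁴.
Polar second moment: J = I_x + I_y = 14 985 000 mm⁴.

J ≈ 1.499 × 10⁷ mm⁴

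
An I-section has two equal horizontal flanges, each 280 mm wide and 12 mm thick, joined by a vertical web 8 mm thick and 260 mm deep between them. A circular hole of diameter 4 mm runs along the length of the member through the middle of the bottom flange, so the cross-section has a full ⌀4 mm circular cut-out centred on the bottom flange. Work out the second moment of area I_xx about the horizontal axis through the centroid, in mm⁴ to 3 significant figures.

I_xx ≈ 1.36 × 10⁸ mm⁴

Split into non-overlapping primitives; take the origin at the lower-left of the bounding box.
Bottom flange: 280 × 12, A = 3 360 mm², y = 6 mm, Ī = 40 320 mm⁴.
Web: 8 × 260, A = 2 080 mm², y = 142 mm, Ī = 11 717 333 mm⁴.
Top flange: 280 × 12, A = 3 360 mm², y = 278 mm, Ī = 40 320 mm⁴.
Hole (subtracted): ⌀4, A = 12.566 mm², y = 6 mm, Ī = 12.566 mm⁴.
Centroid: ȳ = ΣA·y / ΣA = 142.19 mm.
Transfer each piece to the horizontal axis through the centroid using Ī + A·d² with d = y − 142.19:
  bottom flange: d = -136.19 mm → contributes +62 364 751 mm⁴
  web: d = -0.19449 mm → contributes +11 717 412 mm⁴
  top flange: d = 135.81 mm → contributes +62 009 263 mm⁴
  hole: d = -136.19 mm → contributes −233 105 mm⁴
Total I = 135 858 321 mm⁴.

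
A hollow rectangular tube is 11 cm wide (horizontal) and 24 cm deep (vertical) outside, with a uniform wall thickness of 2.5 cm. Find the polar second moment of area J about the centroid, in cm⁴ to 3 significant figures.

Split into non-overlapping primitives; take the origin at the lower-left of the bounding box.
Outer rectangle: 11 × 24, A = 264 cm², y = 12 cm, Ī = 12 672 cm⁴.
Inner void (subtracted): 6 × 19, A = 114 cm², y = 12 cm, Ī = 3429.5 cm⁴.
By symmetry the centroid is at mid-height, ȳ = 12 cm.
All pieces are centred on the centroidal x-axis, so I = ΣĪ (holes subtracted) = 9242.5 cm⁴.
Repeating about the centroidal y-axis gives I_y = 2 320 cm⁴.
Polar second moment: J = I_x + I_y = 11 563 cm⁴.

J ≈ 1.16 × 10⁴ cm⁴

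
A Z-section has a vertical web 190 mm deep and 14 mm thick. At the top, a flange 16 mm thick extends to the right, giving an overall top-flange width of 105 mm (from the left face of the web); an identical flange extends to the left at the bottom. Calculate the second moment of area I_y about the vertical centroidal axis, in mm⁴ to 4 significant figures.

I_y ≈ 1.008 × 10⁷ mm⁴

Break the section into simple shapes (no overlaps), measuring from the bottom-left corner of the bounding box.
Web: 14 × 190, A = 2 660 mm², x = 98 mm, Ī = 43446.7 mm⁴.
Top flange (beyond web): 91 × 16, A = 1 456 mm², x = 150.5 mm, Ī = 1 004 761 mm⁴.
Bottom flange (beyond web): 91 × 16, A = 1 456 mm², x = 45.5 mm, Ī = 1 004 761 mm⁴.
Centroid: x̄ = ΣA·x / ΣA = 98 mm.
Transfer each piece to the vertical centroidal axis using Ī + A·d² with d = x − 98:
  web: d = 0 mm → contributes +43446.7 mm⁴
  top flange (beyond web): d = 52.5 mm → contributes +5 017 861 mm⁴
  bottom flange (beyond web): d = -52.5 mm → contributes +5 017 861 mm⁴
Total I = 10 079 169 mm⁴.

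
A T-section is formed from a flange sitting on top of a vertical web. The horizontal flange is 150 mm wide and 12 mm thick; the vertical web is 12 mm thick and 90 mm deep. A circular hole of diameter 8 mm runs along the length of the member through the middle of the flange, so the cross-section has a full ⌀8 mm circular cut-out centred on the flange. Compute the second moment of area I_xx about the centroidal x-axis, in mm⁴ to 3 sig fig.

Break the section into simple shapes (no overlaps), measuring from the bottom-left corner of the bounding box.
Flange: 150 × 12, A = 1 800 mm², y = 96 mm, Ī = 21 600 mm⁴.
Web: 12 × 90, A = 1 080 mm², y = 45 mm, Ī = 729 000 mm⁴.
Hole (subtracted): ⌀8, A = 50.265 mm², y = 96 mm, Ī = 201.06 mm⁴.
Centroid: ȳ = ΣA·y / ΣA = 76.535 mm.
Transfer each piece to the centroidal x-axis using Ī + A·d² with d = y − 76.535:
  flange: d = 19.465 mm → contributes +703 576 mm⁴
  web: d = -31.535 mm → contributes +1 803 032 mm⁴
  hole: d = 19.465 mm → contributes −19 245 mm⁴
Total I = 2 487 362 mm⁴.

I_xx ≈ 2.49 × 10⁶ mm⁴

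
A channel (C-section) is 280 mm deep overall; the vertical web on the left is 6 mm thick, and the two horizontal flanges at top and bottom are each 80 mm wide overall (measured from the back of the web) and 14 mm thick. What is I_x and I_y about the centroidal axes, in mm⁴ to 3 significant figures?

Decompose the section into non-overlapping parts with the origin at the bottom-left of its bounding rectangle.
Web: 6 × 280, A = 1 680 mm², y = 140 mm, Ī = 10 976 000 mm⁴.
Top flange (beyond web): 74 × 14, A = 1 036 mm², y = 273 mm, Ī = 16 921 mm⁴.
Bottom flange (beyond web): 74 × 14, A = 1 036 mm², y = 7 mm, Ī = 16 921 mm⁴.
By symmetry the centroid is at mid-height, ȳ = 140 mm.
Transfer each piece to the centroidal x-axis using Ī + A·d² with d = y − 140:
  web: d = 0 mm → contributes +10 976 000 mm⁴
  top flange (beyond web): d = 133 mm → contributes +18 342 725 mm⁴
  bottom flange (beyond web): d = -133 mm → contributes +18 342 725 mm⁴
Total I = 47 661 451 mm⁴.
For the y-axis: x̄ = 25.09 mm.
Repeating about the centroidal y-axis gives I_y = 2 434 981 mm⁴.

I_x ≈ 4.77 × 10⁷ mm⁴, I_y ≈ 2.43 × 10⁶ mm⁴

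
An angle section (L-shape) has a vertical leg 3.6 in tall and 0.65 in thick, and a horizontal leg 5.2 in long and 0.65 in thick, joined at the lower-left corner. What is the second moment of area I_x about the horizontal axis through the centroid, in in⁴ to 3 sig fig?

I_x ≈ 5.47 in⁴

Break the section into simple shapes (no overlaps), measuring from the bottom-left corner of the bounding box.
Vertical leg: 0.65 × 3.6, A = 2.34 in², y = 1.8 in, Ī = 2.5272 in⁴.
Horizontal leg (remainder): 4.55 × 0.65, A = 2.9575 in², y = 0.325 in, Ī = 0.10413 in⁴.
Centroid: ȳ = ΣA·y / ΣA = 0.97653 in.
Transfer each piece to the horizontal axis through the centroid using Ī + A·d² with d = y − 0.97653:
  vertical leg: d = 0.82347 in → contributes +4.1139 in⁴
  horizontal leg (remainder): d = -0.65153 in → contributes +1.3596 in⁴
Total I = 5.4735 in⁴.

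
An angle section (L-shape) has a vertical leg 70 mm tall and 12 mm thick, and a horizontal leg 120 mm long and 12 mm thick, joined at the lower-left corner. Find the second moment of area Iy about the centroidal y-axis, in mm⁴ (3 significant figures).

Decompose the section into non-overlapping parts with the origin at the bottom-left of its bounding rectangle.
Vertical leg: 12 × 70, A = 840 mm², x = 6 mm, Ī = 10 080 mm⁴.
Horizontal leg (remainder): 108 × 12, A = 1 296 mm², x = 66 mm, Ī = 1 259 712 mm⁴.
Centroid: x̄ = ΣA·x / ΣA = 42.404 mm.
Transfer each piece to the centroidal y-axis using Ī + A·d² with d = x − 42.404:
  vertical leg: d = -36.404 mm → contributes +1 123 321 mm⁴
  horizontal leg (remainder): d = 23.596 mm → contributes +1 981 257 mm⁴
Total I = 3 104 579 mm⁴.

Iy ≈ 3.10 × 10⁶ mm⁴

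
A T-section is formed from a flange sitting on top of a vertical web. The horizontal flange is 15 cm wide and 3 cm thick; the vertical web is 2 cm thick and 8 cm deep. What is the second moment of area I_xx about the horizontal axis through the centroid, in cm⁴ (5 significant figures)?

Treat the section as a set of non-overlapping primitives; coordinates are from the bounding-box lower-left.
Flange: 15 × 3, A = 45 cm², y = 9.5 cm, Ī = 33.75 cm⁴.
Web: 2 × 8, A = 16 cm², y = 4 cm, Ī = 85.33333 cm⁴.
Centroid: ȳ = ΣA·y / ΣA = 8.057377 cm.
Transfer each piece to the horizontal axis through the centroid using Ī + A·d² with d = y − 8.057377:
  flange: d = 1.442623 cm → contributes +127.4022 cm⁴
  web: d = -4.057377 cm → contributes +348.7303 cm⁴
Total I = 476.1325 cm⁴.

I_xx ≈ 476.13 cm⁴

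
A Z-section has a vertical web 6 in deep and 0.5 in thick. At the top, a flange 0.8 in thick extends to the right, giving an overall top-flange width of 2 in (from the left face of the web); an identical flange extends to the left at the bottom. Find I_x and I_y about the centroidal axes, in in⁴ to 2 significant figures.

I_x ≈ 25 in⁴, I_y ≈ 2.9 in⁴

Decompose the section into non-overlapping parts with the origin at the bottom-left of its bounding rectangle.
Web: 0.5 × 6, A = 3 in², y = 3 in, Ī = 9 in⁴.
Top flange (beyond web): 1.5 × 0.8, A = 1.2 in², y = 5.6 in, Ī = 0.064 in⁴.
Bottom flange (beyond web): 1.5 × 0.8, A = 1.2 in², y = 0.4 in, Ī = 0.064 in⁴.
Centroid: ȳ = ΣA·y / ΣA = 3 in.
Transfer each piece to the centroidal x-axis using Ī + A·d² with d = y − 3:
  web: d = 0 in → contributes +9 in⁴
  top flange (beyond web): d = 2.6 in → contributes +8.176 in⁴
  bottom flange (beyond web): d = -2.6 in → contributes +8.176 in⁴
Total I = 25.35 in⁴.
For the y-axis: x̄ = 1.75 in.
Repeating about the centroidal y-axis gives I_y = 2.913 in⁴.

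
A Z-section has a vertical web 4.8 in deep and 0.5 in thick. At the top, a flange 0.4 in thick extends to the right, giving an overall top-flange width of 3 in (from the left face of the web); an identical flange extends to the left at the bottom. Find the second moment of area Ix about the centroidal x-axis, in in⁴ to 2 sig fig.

Break the section into simple shapes (no overlaps), measuring from the bottom-left corner of the bounding box.
Web: 0.5 × 4.8, A = 2.4 in², y = 2.4 in, Ī = 4.608 in⁴.
Top flange (beyond web): 2.5 × 0.4, A = 1 in², y = 4.6 in, Ī = 0.01333 in⁴.
Bottom flange (beyond web): 2.5 × 0.4, A = 1 in², y = 0.2 in, Ī = 0.01333 in⁴.
Centroid: ȳ = ΣA·y / ΣA = 2.4 in.
Transfer each piece to the centroidal x-axis using Ī + A·d² with d = y − 2.4:
  web: d = 0 in → contributes +4.608 in⁴
  top flange (beyond web): d = 2.2 in → contributes +4.853 in⁴
  bottom flange (beyond web): d = -2.2 in → contributes +4.853 in⁴
Total I = 14.31 in⁴.

Ix ≈ 14 in⁴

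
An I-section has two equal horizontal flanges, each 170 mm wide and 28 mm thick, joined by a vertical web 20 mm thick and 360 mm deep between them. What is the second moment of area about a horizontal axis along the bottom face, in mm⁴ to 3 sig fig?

Treat the section as a set of non-overlapping primitives; coordinates are from the bounding-box lower-left.
Bottom flange: 170 × 28, A = 4 760 mm², y = 14 mm, Ī = 310 987 mm⁴.
Web: 20 × 360, A = 7 200 mm², y = 208 mm, Ī = 77 760 000 mm⁴.
Top flange: 170 × 28, A = 4 760 mm², y = 402 mm, Ī = 310 987 mm⁴.
Transfer each piece to a horizontal axis along the bottom face using Ī + A·d² with d = y − 0:
  bottom flange: d = 14 mm → contributes +1 243 947 mm⁴
  web: d = 208 mm → contributes +389 260 800 mm⁴
  top flange: d = 402 mm → contributes +769 546 027 mm⁴
Total I = 1 160 050 773 mm⁴.

I_base ≈ 1.16 × 10⁹ mm⁴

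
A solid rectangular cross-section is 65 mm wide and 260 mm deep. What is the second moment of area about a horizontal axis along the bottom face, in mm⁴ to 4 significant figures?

The section: 65 × 260, A = 16 900 mm², y = 130 mm, Ī = 95 203 333 mm⁴.
Transfer it to the bottom edge using Ī + A·d² with d = y − 0:
  the section: d = 130 mm → contributes +380 813 333 mm⁴
Total I = 380 813 333 mm⁴.

I_base ≈ 3.808 × 10⁸ mm⁴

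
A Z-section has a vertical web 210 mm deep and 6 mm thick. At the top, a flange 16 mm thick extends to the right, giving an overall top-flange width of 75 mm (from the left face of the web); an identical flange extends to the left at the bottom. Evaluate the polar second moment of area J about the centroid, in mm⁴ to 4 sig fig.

J ≈ 2.944 × 10⁷ mm⁴

Break the section into simple shapes (no overlaps), measuring from the bottom-left corner of the bounding box.
Web: 6 × 210, A = 1 260 mm², y = 105 mm, Ī = 4 630 500 mm⁴.
Top flange (beyond web): 69 × 16, A = 1 104 mm², y = 202 mm, Ī = 23 552 mm⁴.
Bottom flange (beyond web): 69 × 16, A = 1 104 mm², y = 8 mm, Ī = 23 552 mm⁴.
Centroid: ȳ = ΣA·y / ΣA = 105 mm.
Transfer each piece to the centroidal x-axis using Ī + A·d² with d = y − 105:
  web: d = 0 mm → contributes +4 630 500 mm⁴
  top flange (beyond web): d = 97 mm → contributes +10 411 088 mm⁴
  bottom flange (beyond web): d = -97 mm → contributes +10 411 088 mm⁴
Total I = 25 452 676 mm⁴.
For the y-axis: x̄ = 72 mm.
Repeating about the centroidal y-axis gives I_y = 3 984 804 mm⁴.
Polar second moment: J = I_x + I_y = 29 437 480 mm⁴.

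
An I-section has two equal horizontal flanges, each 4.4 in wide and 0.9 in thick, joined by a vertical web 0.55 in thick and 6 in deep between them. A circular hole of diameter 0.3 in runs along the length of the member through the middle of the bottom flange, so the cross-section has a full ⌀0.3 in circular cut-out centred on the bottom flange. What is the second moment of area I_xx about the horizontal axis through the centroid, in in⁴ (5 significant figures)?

I_xx ≈ 103.86 in⁴

Decompose the section into non-overlapping parts with the origin at the bottom-left of its bounding rectangle.
Bottom flange: 4.4 × 0.9, A = 3.96 in², y = 0.45 in, Ī = 0.2673 in⁴.
Web: 0.55 × 6, A = 3.3 in², y = 3.9 in, Ī = 9.9 in⁴.
Top flange: 4.4 × 0.9, A = 3.96 in², y = 7.35 in, Ī = 0.2673 in⁴.
Hole (subtracted): ⌀0.3, A = 0.07068583 in², y = 0.45 in, Ī = 0.0003976078 in⁴.
Centroid: ȳ = ΣA·y / ΣA = 3.921873 in.
Transfer each piece to the horizontal axis through the centroid using Ī + A·d² with d = y − 3.921873:
  bottom flange: d = -3.471873 in → contributes +48.00075 in⁴
  web: d = -0.02187275 in → contributes +9.901579 in⁴
  top flange: d = 3.428127 in → contributes +46.80544 in⁴
  hole: d = -3.471873 in → contributes −0.8524376 in⁴
Total I = 103.8553 in⁴.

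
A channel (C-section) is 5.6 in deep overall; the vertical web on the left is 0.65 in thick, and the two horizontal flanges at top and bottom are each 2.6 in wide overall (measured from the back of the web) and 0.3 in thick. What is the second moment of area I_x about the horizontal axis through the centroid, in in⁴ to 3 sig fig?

Decompose the section into non-overlapping parts with the origin at the bottom-left of its bounding rectangle.
Web: 0.65 × 5.6, A = 3.64 in², y = 2.8 in, Ī = 9.5125 in⁴.
Top flange (beyond web): 1.95 × 0.3, A = 0.585 in², y = 5.45 in, Ī = 0.0043875 in⁴.
Bottom flange (beyond web): 1.95 × 0.3, A = 0.585 in², y = 0.15 in, Ī = 0.0043875 in⁴.
By symmetry the centroid is at mid-height, ȳ = 2.8 in.
Transfer each piece to the horizontal axis through the centroid using Ī + A·d² with d = y − 2.8:
  web: d = 0 in → contributes +9.5125 in⁴
  top flange (beyond web): d = 2.65 in → contributes +4.1126 in⁴
  bottom flange (beyond web): d = -2.65 in → contributes +4.1126 in⁴
Total I = 17.738 in⁴.

I_x ≈ 17.7 in⁴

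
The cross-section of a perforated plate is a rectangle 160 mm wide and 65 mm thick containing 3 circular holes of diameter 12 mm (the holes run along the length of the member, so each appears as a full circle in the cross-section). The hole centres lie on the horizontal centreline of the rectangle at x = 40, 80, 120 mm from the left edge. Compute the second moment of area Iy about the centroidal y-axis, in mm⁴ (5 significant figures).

Iy ≈ 2.1822 × 10⁷ mm⁴

Treat the section as a set of non-overlapping primitives; coordinates are from the bounding-box lower-left.
Plate: 160 × 65, A = 10 400 mm², x = 80 mm, Ī = 22 186 667 mm⁴.
Hole 1 (subtracted): ⌀12, A = 113.0973 mm², x = 40 mm, Ī = 1017.876 mm⁴.
Hole 2 (subtracted): ⌀12, A = 113.0973 mm², x = 80 mm, Ī = 1017.876 mm⁴.
Hole 3 (subtracted): ⌀12, A = 113.0973 mm², x = 120 mm, Ī = 1017.876 mm⁴.
By symmetry the centroid is at mid-width, x̄ = 80 mm.
Transfer each piece to the centroidal y-axis using Ī + A·d² with d = x − 80:
  plate: d = 0 mm → contributes +22 186 667 mm⁴
  hole 1: d = -40 mm → contributes −181973.6 mm⁴
  hole 2: d = 0 mm → contributes −1017.876 mm⁴
  hole 3: d = 40 mm → contributes −181973.6 mm⁴
Total I = 21 821 702 mm⁴.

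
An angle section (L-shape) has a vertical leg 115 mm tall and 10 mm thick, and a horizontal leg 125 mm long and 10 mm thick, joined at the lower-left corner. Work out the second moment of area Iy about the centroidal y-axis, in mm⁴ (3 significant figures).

Iy ≈ 3.52 × 10⁶ mm⁴

Break the section into simple shapes (no overlaps), measuring from the bottom-left corner of the bounding box.
Vertical leg: 10 × 115, A = 1 150 mm², x = 5 mm, Ī = 9583.3 mm⁴.
Horizontal leg (remainder): 115 × 10, A = 1 150 mm², x = 67.5 mm, Ī = 1 267 396 mm⁴.
Centroid: x̄ = ΣA·x / ΣA = 36.25 mm.
Transfer each piece to the centroidal y-axis using Ī + A·d² with d = x − 36.25:
  vertical leg: d = -31.25 mm → contributes +1 132 630 mm⁴
  horizontal leg (remainder): d = 31.25 mm → contributes +2 390 443 mm⁴
Total I = 3 523 073 mm⁴.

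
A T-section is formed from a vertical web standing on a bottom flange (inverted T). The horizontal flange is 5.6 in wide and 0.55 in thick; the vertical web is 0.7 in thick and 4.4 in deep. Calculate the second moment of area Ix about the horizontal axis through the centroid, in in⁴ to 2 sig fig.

Split into non-overlapping primitives; take the origin at the lower-left of the bounding box.
Flange: 5.6 × 0.55, A = 3.08 in², y = 0.275 in, Ī = 0.07764 in⁴.
Web: 0.7 × 4.4, A = 3.08 in², y = 2.75 in, Ī = 4.969 in⁴.
Centroid: ȳ = ΣA·y / ΣA = 1.513 in.
Transfer each piece to the horizontal axis through the centroid using Ī + A·d² with d = y − 1.513:
  flange: d = -1.238 in → contributes +4.794 in⁴
  web: d = 1.238 in → contributes +9.686 in⁴
Total I = 14.48 in⁴.

Ix ≈ 14 in⁴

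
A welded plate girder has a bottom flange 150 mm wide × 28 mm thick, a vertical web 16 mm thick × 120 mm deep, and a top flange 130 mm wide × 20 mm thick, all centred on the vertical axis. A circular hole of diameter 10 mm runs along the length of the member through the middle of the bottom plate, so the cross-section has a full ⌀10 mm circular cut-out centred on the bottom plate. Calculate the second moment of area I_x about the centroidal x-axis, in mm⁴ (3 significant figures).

I_x ≈ 3.62 × 10⁷ mm⁴

Split into non-overlapping primitives; take the origin at the lower-left of the bounding box.
Bottom plate: 150 × 28, A = 4 200 mm², y = 14 mm, Ī = 274 400 mm⁴.
Web plate: 16 × 120, A = 1 920 mm², y = 88 mm, Ī = 2 304 000 mm⁴.
Top plate: 130 × 20, A = 2 600 mm², y = 158 mm, Ī = 86 667 mm⁴.
Hole (subtracted): ⌀10, A = 78.54 mm², y = 14 mm, Ī = 490.87 mm⁴.
Centroid: ȳ = ΣA·y / ΣA = 73.768 mm.
Transfer each piece to the centroidal x-axis using Ī + A·d² with d = y − 73.768:
  bottom plate: d = -59.768 mm → contributes +15 277 536 mm⁴
  web plate: d = 14.232 mm → contributes +2 692 913 mm⁴
  top plate: d = 84.232 mm → contributes +18 533 886 mm⁴
  hole: d = -59.768 mm → contributes −281 049 mm⁴
Total I = 36 223 286 mm⁴.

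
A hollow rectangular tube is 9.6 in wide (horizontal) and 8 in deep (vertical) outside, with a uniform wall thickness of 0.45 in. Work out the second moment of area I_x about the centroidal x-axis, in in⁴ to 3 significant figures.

Split into non-overlapping primitives; take the origin at the lower-left of the bounding box.
Outer rectangle: 9.6 × 8, A = 76.8 in², y = 4 in, Ī = 409.6 in⁴.
Inner void (subtracted): 8.7 × 7.1, A = 61.77 in², y = 4 in, Ī = 259.49 in⁴.
By symmetry the centroid is at mid-height, ȳ = 4 in.
All pieces are centred on the centroidal x-axis, so I = ΣĪ (holes subtracted) = 150.11 in⁴.

I_x ≈ 150 in⁴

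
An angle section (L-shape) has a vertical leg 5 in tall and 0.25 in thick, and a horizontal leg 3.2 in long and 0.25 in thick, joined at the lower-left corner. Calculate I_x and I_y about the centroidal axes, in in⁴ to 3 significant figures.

Break the section into simple shapes (no overlaps), measuring from the bottom-left corner of the bounding box.
Vertical leg: 0.25 × 5, A = 1.25 in², y = 2.5 in, Ī = 2.6042 in⁴.
Horizontal leg (remainder): 2.95 × 0.25, A = 0.7375 in², y = 0.125 in, Ī = 0.0038411 in⁴.
Centroid: ȳ = ΣA·y / ΣA = 1.6187 in.
Transfer each piece to the centroidal x-axis using Ī + A·d² with d = y − 1.6187:
  vertical leg: d = 0.88129 in → contributes +3.575 in⁴
  horizontal leg (remainder): d = -1.4937 in → contributes +1.6493 in⁴
Total I = 5.2243 in⁴.
For the y-axis: x̄ = 0.71871 in.
Repeating about the centroidal y-axis gives I_y = 1.7288 in⁴.

I_x ≈ 5.22 in⁴, I_y ≈ 1.73 in⁴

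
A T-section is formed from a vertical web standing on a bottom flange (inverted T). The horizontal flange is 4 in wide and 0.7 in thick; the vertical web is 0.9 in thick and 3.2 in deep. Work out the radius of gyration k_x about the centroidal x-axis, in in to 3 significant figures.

Treat the section as a set of non-overlapping primitives; coordinates are from the bounding-box lower-left.
Flange: 4 × 0.7, A = 2.8 in², y = 0.35 in, Ī = 0.11433 in⁴.
Web: 0.9 × 3.2, A = 2.88 in², y = 2.3 in, Ī = 2.4576 in⁴.
Centroid: ȳ = ΣA·y / ΣA = 1.3387 in.
Transfer each piece to the centroidal x-axis using Ī + A·d² with d = y − 1.3387:
  flange: d = -0.98873 in → contributes +2.8516 in⁴
  web: d = 0.96127 in → contributes +5.1188 in⁴
Total I = 7.9704 in⁴.
Radius of gyration: k = √(I/A) = √(7.9704 / 5.68) = 1.1846 in.

k_x ≈ 1.18 in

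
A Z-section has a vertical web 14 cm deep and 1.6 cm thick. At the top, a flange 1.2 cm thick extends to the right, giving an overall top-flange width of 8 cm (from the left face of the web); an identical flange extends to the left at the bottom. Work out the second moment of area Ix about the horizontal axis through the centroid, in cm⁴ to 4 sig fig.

Ix ≈ 996.9 cm⁴

Break the section into simple shapes (no overlaps), measuring from the bottom-left corner of the bounding box.
Web: 1.6 × 14, A = 22.4 cm², y = 7 cm, Ī = 365.867 cm⁴.
Top flange (beyond web): 6.4 × 1.2, A = 7.68 cm², y = 13.4 cm, Ī = 0.9216 cm⁴.
Bottom flange (beyond web): 6.4 × 1.2, A = 7.68 cm², y = 0.6 cm, Ī = 0.9216 cm⁴.
Centroid: ȳ = ΣA·y / ΣA = 7 cm.
Transfer each piece to the horizontal axis through the centroid using Ī + A·d² with d = y − 7:
  web: d = 0 cm → contributes +365.867 cm⁴
  top flange (beyond web): d = 6.4 cm → contributes +315.494 cm⁴
  bottom flange (beyond web): d = -6.4 cm → contributes +315.494 cm⁴
Total I = 996.855 cm⁴.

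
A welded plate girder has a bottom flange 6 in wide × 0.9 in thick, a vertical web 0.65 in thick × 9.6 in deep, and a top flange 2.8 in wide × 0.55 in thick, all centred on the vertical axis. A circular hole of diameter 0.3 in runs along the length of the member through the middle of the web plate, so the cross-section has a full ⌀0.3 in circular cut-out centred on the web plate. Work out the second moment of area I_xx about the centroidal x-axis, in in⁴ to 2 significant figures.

I_xx ≈ 200 in⁴

Split into non-overlapping primitives; take the origin at the lower-left of the bounding box.
Bottom plate: 6 × 0.9, A = 5.4 in², y = 0.45 in, Ī = 0.3645 in⁴.
Web plate: 0.65 × 9.6, A = 6.24 in², y = 5.7 in, Ī = 47.92 in⁴.
Top plate: 2.8 × 0.55, A = 1.54 in², y = 10.78 in, Ī = 0.03882 in⁴.
Hole (subtracted): ⌀0.3, A = 0.07069 in², y = 5.7 in, Ī = 0.0003976 in⁴.
Centroid: ȳ = ΣA·y / ΣA = 4.134 in.
Transfer each piece to the centroidal x-axis using Ī + A·d² with d = y − 4.134:
  bottom plate: d = -3.684 in → contributes +73.64 in⁴
  web plate: d = 1.566 in → contributes +63.23 in⁴
  top plate: d = 6.641 in → contributes +67.97 in⁴
  hole: d = 1.566 in → contributes −0.1738 in⁴
Total I = 204.7 in⁴.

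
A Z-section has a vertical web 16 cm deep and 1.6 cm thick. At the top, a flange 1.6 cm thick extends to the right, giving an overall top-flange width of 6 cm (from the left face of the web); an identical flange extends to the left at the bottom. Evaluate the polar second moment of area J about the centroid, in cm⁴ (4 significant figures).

J ≈ 1434 cm⁴

Split into non-overlapping primitives; take the origin at the lower-left of the bounding box.
Web: 1.6 × 16, A = 25.6 cm², y = 8 cm, Ī = 546.133 cm⁴.
Top flange (beyond web): 4.4 × 1.6, A = 7.04 cm², y = 15.2 cm, Ī = 1.50187 cm⁴.
Bottom flange (beyond web): 4.4 × 1.6, A = 7.04 cm², y = 0.8 cm, Ī = 1.50187 cm⁴.
Centroid: ȳ = ΣA·y / ΣA = 8 cm.
Transfer each piece to the centroidal x-axis using Ī + A·d² with d = y − 8:
  web: d = 0 cm → contributes +546.133 cm⁴
  top flange (beyond web): d = 7.2 cm → contributes +366.455 cm⁴
  bottom flange (beyond web): d = -7.2 cm → contributes +366.455 cm⁴
Total I = 1279.04 cm⁴.
For the y-axis: x̄ = 5.2 cm.
Repeating about the centroidal y-axis gives I_y = 154.897 cm⁴.
Polar second moment: J = I_x + I_y = 1433.94 cm⁴.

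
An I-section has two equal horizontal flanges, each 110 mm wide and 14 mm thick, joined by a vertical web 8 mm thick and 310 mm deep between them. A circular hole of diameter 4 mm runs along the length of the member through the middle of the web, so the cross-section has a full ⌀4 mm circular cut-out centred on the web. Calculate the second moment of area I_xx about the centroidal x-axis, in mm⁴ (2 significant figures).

Split into non-overlapping primitives; take the origin at the lower-left of the bounding box.
Bottom flange: 110 × 14, A = 1 540 mm², y = 7 mm, Ī = 25 153 mm⁴.
Web: 8 × 310, A = 2 480 mm², y = 169 mm, Ī = 19 860 667 mm⁴.
Top flange: 110 × 14, A = 1 540 mm², y = 331 mm, Ī = 25 153 mm⁴.
Hole (subtracted): ⌀4, A = 12.57 mm², y = 169 mm, Ī = 12.57 mm⁴.
By symmetry the centroid is at mid-height, ȳ = 169 mm.
Transfer each piece to the centroidal x-axis using Ī + A·d² with d = y − 169:
  bottom flange: d = -162 mm → contributes +40 440 913 mm⁴
  web: d = 0 mm → contributes +19 860 667 mm⁴
  top flange: d = 162 mm → contributes +40 440 913 mm⁴
  hole: d = 0 mm → contributes −12.57 mm⁴
Total I = 100 742 481 mm⁴.

I_xx ≈ 1.0 × 10⁸ mm⁴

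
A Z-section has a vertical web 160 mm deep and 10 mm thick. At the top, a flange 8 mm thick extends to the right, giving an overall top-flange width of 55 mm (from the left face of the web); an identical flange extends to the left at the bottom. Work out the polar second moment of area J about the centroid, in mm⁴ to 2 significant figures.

J ≈ 8.3 × 10⁶ mm⁴

Break the section into simple shapes (no overlaps), measuring from the bottom-left corner of the bounding box.
Web: 10 × 160, A = 1 600 mm², y = 80 mm, Ī = 3 413 333 mm⁴.
Top flange (beyond web): 45 × 8, A = 360 mm², y = 156 mm, Ī = 1 920 mm⁴.
Bottom flange (beyond web): 45 × 8, A = 360 mm², y = 4 mm, Ī = 1 920 mm⁴.
Centroid: ȳ = ΣA·y / ΣA = 80 mm.
Transfer each piece to the centroidal x-axis using Ī + A·d² with d = y − 80:
  web: d = 0 mm → contributes +3 413 333 mm⁴
  top flange (beyond web): d = 76 mm → contributes +2 081 280 mm⁴
  bottom flange (beyond web): d = -76 mm → contributes +2 081 280 mm⁴
Total I = 7 575 893 mm⁴.
For the y-axis: x̄ = 50 mm.
Repeating about the centroidal y-axis gives I_y = 679 333 mm⁴.
Polar second moment: J = I_x + I_y = 8 255 227 mm⁴.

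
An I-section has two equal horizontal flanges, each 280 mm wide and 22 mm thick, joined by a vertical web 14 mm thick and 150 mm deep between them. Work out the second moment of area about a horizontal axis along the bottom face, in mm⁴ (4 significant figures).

I_base ≈ 2.312 × 10⁸ mm⁴

Break the section into simple shapes (no overlaps), measuring from the bottom-left corner of the bounding box.
Bottom flange: 280 × 22, A = 6 160 mm², y = 11 mm, Ī = 248 453 mm⁴.
Web: 14 × 150, A = 2 100 mm², y = 97 mm, Ī = 3 937 500 mm⁴.
Top flange: 280 × 22, A = 6 160 mm², y = 183 mm, Ī = 248 453 mm⁴.
Transfer each piece to a horizontal axis along the bottom face using Ī + A·d² with d = y − 0:
  bottom flange: d = 11 mm → contributes +993 813 mm⁴
  web: d = 97 mm → contributes +23 696 400 mm⁴
  top flange: d = 183 mm → contributes +206 540 693 mm⁴
Total I = 231 230 907 mm⁴.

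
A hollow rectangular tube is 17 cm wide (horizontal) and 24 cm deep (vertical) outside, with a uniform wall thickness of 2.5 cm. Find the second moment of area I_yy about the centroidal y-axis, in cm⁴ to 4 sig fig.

I_yy ≈ 7090 cm⁴

Break the section into simple shapes (no overlaps), measuring from the bottom-left corner of the bounding box.
Outer rectangle: 17 × 24, A = 408 cm², x = 8.5 cm, Ī = 9 826 cm⁴.
Inner void (subtracted): 12 × 19, A = 228 cm², x = 8.5 cm, Ī = 2 736 cm⁴.
By symmetry the centroid is at mid-width, x̄ = 8.5 cm.
All pieces are centred on the centroidal y-axis, so I = ΣĪ (holes subtracted) = 7 090 cm⁴.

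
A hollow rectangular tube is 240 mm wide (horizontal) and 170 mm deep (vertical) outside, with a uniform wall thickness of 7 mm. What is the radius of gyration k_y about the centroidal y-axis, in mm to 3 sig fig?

k_y ≈ 90.9 mm

Split into non-overlapping primitives; take the origin at the lower-left of the bounding box.
Outer rectangle: 240 × 170, A = 40 800 mm², x = 120 mm, Ī = 195 840 000 mm⁴.
Inner void (subtracted): 226 × 156, A = 35 256 mm², x = 120 mm, Ī = 150 061 288 mm⁴.
By symmetry the centroid is at mid-width, x̄ = 120 mm.
All pieces are centred on the centroidal y-axis, so I = ΣĪ (holes subtracted) = 45 778 712 mm⁴.
Radius of gyration: k = √(I/A) = √(45 778 712 / 5 544) = 90.87 mm.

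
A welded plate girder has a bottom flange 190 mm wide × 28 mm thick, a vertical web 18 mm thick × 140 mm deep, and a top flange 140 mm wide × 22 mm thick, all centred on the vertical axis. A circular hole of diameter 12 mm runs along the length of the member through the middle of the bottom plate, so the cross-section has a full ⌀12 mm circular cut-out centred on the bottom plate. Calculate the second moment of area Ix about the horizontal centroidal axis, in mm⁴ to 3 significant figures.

Ix ≈ 5.83 × 10⁷ mm⁴

Break the section into simple shapes (no overlaps), measuring from the bottom-left corner of the bounding box.
Bottom plate: 190 × 28, A = 5 320 mm², y = 14 mm, Ī = 347 573 mm⁴.
Web plate: 18 × 140, A = 2 520 mm², y = 98 mm, Ī = 4 116 000 mm⁴.
Top plate: 140 × 22, A = 3 080 mm², y = 179 mm, Ī = 124 227 mm⁴.
Hole (subtracted): ⌀12, A = 113.1 mm², y = 14 mm, Ī = 1017.9 mm⁴.
Centroid: ȳ = ΣA·y / ΣA = 80.613 mm.
Transfer each piece to the horizontal centroidal axis using Ī + A·d² with d = y − 80.613:
  bottom plate: d = -66.613 mm → contributes +23 953 952 mm⁴
  web plate: d = 17.387 mm → contributes +4 877 817 mm⁴
  top plate: d = 98.387 mm → contributes +29 938 644 mm⁴
  hole: d = -66.613 mm → contributes −502 863 mm⁴
Total I = 58 267 549 mm⁴.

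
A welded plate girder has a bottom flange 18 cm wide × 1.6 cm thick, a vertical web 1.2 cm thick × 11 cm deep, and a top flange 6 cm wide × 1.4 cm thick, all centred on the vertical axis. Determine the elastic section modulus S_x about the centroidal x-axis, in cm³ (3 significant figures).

Split into non-overlapping primitives; take the origin at the lower-left of the bounding box.
Bottom plate: 18 × 1.6, A = 28.8 cm², y = 0.8 cm, Ī = 6.144 cm⁴.
Web plate: 1.2 × 11, A = 13.2 cm², y = 7.1 cm, Ī = 133.1 cm⁴.
Top plate: 6 × 1.4, A = 8.4 cm², y = 13.3 cm, Ī = 1.372 cm⁴.
Centroid: ȳ = ΣA·y / ΣA = 4.5333 cm.
Transfer each piece to the centroidal x-axis using Ī + A·d² with d = y − 4.5333:
  bottom plate: d = -3.7333 cm → contributes +407.55 cm⁴
  web plate: d = 2.5667 cm → contributes +220.06 cm⁴
  top plate: d = 8.7667 cm → contributes +646.95 cm⁴
Total I = 1274.6 cm⁴.
Extreme fibre distance c = 9.4667 cm; S = I/c = 134.64 cm³.

S_x ≈ 135 cm³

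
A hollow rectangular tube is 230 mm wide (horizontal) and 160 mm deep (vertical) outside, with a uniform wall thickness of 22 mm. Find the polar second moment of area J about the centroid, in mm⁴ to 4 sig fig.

Break the section into simple shapes (no overlaps), measuring from the bottom-left corner of the bounding box.
Outer rectangle: 230 × 160, A = 36 800 mm², y = 80 mm, Ī = 78 506 667 mm⁴.
Inner void (subtracted): 186 × 116, A = 21 576 mm², y = 80 mm, Ī = 24 193 888 mm⁴.
By symmetry the centroid is at mid-height, ȳ = 80 mm.
All pieces are centred on the centroidal x-axis, so I = ΣĪ (holes subtracted) = 54 312 779 mm⁴.
Repeating about the centroidal y-axis gives I_y = 100 023 059 mm⁴.
Polar second moment: J = I_x + I_y = 154 335 837 mm⁴.

J ≈ 1.543 × 10⁸ mm⁴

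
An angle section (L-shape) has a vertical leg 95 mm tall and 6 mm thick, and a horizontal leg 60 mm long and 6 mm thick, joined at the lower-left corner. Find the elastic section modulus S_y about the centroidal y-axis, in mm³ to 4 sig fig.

S_y ≈ 5774 mm³

Treat the section as a set of non-overlapping primitives; coordinates are from the bounding-box lower-left.
Vertical leg: 6 × 95, A = 570 mm², x = 3 mm, Ī = 1 710 mm⁴.
Horizontal leg (remainder): 54 × 6, A = 324 mm², x = 33 mm, Ī = 78 732 mm⁴.
Centroid: x̄ = ΣA·x / ΣA = 13.8725 mm.
Transfer each piece to the centroidal y-axis using Ī + A·d² with d = x − 13.8725:
  vertical leg: d = -10.8725 mm → contributes +69090.2 mm⁴
  horizontal leg (remainder): d = 19.1275 mm → contributes +197 271 mm⁴
Total I = 266 361 mm⁴.
Extreme fibre distance c = 46.1275 mm; S = I/c = 5774.46 mm³.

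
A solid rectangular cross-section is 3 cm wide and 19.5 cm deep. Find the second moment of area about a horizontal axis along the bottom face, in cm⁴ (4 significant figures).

The section: 3 × 19.5, A = 58.5 cm², y = 9.75 cm, Ī = 1853.72 cm⁴.
Transfer it to a horizontal axis along the bottom face using Ī + A·d² with d = y − 0:
  the section: d = 9.75 cm → contributes +7414.88 cm⁴
Total I = 7414.88 cm⁴.

I_base ≈ 7415 cm⁴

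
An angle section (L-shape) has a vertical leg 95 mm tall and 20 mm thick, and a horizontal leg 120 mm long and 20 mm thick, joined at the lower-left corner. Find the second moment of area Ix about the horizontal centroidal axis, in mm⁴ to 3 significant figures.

Treat the section as a set of non-overlapping primitives; coordinates are from the bounding-box lower-left.
Vertical leg: 20 × 95, A = 1 900 mm², y = 47.5 mm, Ī = 1 428 958 mm⁴.
Horizontal leg (remainder): 100 × 20, A = 2 000 mm², y = 10 mm, Ī = 66 667 mm⁴.
Centroid: ȳ = ΣA·y / ΣA = 28.269 mm.
Transfer each piece to the horizontal centroidal axis using Ī + A·d² with d = y − 28.269:
  vertical leg: d = 19.231 mm → contributes +2 131 621 mm⁴
  horizontal leg (remainder): d = -18.269 mm → contributes +734 196 mm⁴
Total I = 2 865 817 mm⁴.

Ix ≈ 2.87 × 10⁶ mm⁴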